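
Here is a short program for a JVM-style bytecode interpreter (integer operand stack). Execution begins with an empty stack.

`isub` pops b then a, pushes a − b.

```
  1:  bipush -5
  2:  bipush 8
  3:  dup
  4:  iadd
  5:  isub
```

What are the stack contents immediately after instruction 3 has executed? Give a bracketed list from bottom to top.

[-5, 8, 8]

bipush -5 : [-5]
bipush 8  : [-5, 8]
dup       : [-5, 8, 8]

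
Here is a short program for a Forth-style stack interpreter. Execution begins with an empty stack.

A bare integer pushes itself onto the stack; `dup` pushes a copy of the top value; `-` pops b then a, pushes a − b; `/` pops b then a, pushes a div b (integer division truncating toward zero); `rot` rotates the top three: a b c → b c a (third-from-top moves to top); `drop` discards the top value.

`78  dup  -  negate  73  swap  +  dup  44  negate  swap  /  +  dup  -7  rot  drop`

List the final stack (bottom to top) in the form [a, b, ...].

78     : 78
dup    : 78 78
-      : 0
negate : 0
73     : 0 73
swap   : 73 0
+      : 73
dup    : 73 73
44     : 73 73 44
negate : 73 73 -44
swap   : 73 -44 73
/      : 73 0
+      : 73
dup    : 73 73
-7     : 73 73 -7
rot    : 73 -7 73
drop   : 73 -7

[73, -7]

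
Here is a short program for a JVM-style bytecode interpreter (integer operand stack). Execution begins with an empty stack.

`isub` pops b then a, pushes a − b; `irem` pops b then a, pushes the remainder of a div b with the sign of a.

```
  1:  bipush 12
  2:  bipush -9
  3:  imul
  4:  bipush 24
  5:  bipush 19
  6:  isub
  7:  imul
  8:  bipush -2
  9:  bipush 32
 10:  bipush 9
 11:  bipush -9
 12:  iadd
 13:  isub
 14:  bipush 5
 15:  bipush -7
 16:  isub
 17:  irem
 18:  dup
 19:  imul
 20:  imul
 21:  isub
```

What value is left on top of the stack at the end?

bipush 12 -> 12
bipush -9 -> 12 -9
imul      -> -108
bipush 24 -> -108 24
bipush 19 -> -108 24 19
isub      -> -108 5
imul      -> -540
bipush -2 -> -540 -2
bipush 32 -> -540 -2 32
bipush 9  -> -540 -2 32 9
bipush -9 -> -540 -2 32 9 -9
iadd      -> -540 -2 32 0
isub      -> -540 -2 32
bipush 5  -> -540 -2 32 5
bipush -7 -> -540 -2 32 5 -7
isub      -> -540 -2 32 12
irem      -> -540 -2 8
dup       -> -540 -2 8 8
imul      -> -540 -2 64
imul      -> -540 -128
isub      -> -412

-412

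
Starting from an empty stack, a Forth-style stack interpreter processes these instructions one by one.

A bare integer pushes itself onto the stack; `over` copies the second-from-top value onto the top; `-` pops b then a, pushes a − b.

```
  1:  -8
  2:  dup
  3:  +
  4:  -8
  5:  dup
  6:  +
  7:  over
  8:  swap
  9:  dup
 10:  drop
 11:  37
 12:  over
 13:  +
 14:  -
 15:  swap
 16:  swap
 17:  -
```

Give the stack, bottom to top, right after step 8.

[-16, -16, -16]

-8   : [-8]
dup  : [-8, -8]
+    : [-16]
-8   : [-16, -8]
dup  : [-16, -8, -8]
+    : [-16, -16]
over : [-16, -16, -16]
swap : [-16, -16, -16]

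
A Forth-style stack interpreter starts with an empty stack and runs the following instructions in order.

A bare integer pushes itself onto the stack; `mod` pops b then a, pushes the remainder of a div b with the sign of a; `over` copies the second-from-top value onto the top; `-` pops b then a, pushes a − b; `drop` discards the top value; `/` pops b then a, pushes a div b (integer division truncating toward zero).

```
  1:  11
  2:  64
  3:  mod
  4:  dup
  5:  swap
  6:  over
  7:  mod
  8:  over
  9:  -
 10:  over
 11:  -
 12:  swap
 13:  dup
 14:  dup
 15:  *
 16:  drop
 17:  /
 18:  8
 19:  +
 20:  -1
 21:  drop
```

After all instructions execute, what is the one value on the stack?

11    11
64    11 64
mod   11
dup   11 11
swap  11 11
over  11 11 11
mod   11 0
over  11 0 11
-     11 -11
over  11 -11 11
-     11 -22
swap  -22 11
dup   -22 11 11
dup   -22 11 11 11
*     -22 11 121
drop  -22 11
/     -2
8     -2 8
+     6
-1    6 -1
drop  6

6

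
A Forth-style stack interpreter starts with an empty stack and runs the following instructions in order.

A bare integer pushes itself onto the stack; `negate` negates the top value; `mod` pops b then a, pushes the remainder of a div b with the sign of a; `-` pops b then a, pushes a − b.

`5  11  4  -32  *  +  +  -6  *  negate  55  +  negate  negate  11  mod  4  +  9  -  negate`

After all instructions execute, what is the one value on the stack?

6

5      : 5
11     : 5 11
4      : 5 11 4
-32    : 5 11 4 -32
*      : 5 11 -128
+      : 5 -117
+      : -112
-6     : -112 -6
*      : 672
negate : -672
55     : -672 55
+      : -617
negate : 617
negate : -617
11     : -617 11
mod    : -1
4      : -1 4
+      : 3
9      : 3 9
-      : -6
negate : 6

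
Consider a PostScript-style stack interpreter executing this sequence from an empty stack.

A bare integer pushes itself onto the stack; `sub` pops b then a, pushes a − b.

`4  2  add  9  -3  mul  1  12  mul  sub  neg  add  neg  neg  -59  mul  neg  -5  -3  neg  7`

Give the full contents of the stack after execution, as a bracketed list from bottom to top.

[2655, -5, 3, 7]

4   → [4]
2   → [4, 2]
add → [6]
9   → [6, 9]
-3  → [6, 9, -3]
mul → [6, -27]
1   → [6, -27, 1]
12  → [6, -27, 1, 12]
mul → [6, -27, 12]
sub → [6, -39]
neg → [6, 39]
add → [45]
neg → [-45]
neg → [45]
-59 → [45, -59]
mul → [-2655]
neg → [2655]
-5  → [2655, -5]
-3  → [2655, -5, -3]
neg → [2655, -5, 3]
7   → [2655, -5, 3, 7]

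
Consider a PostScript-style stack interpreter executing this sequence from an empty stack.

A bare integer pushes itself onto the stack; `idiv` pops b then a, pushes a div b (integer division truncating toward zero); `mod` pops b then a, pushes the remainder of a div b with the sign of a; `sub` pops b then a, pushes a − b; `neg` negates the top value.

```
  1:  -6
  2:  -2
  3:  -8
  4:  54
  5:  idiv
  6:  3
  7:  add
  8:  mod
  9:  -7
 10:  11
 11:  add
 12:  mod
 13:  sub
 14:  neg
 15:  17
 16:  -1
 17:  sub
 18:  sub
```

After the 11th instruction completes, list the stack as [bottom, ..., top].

[-6, -2, 4]

-6   : -6
-2   : -6 -2
-8   : -6 -2 -8
54   : -6 -2 -8 54
idiv : -6 -2 0
3    : -6 -2 0 3
add  : -6 -2 3
mod  : -6 -2
-7   : -6 -2 -7
11   : -6 -2 -7 11
add  : -6 -2 4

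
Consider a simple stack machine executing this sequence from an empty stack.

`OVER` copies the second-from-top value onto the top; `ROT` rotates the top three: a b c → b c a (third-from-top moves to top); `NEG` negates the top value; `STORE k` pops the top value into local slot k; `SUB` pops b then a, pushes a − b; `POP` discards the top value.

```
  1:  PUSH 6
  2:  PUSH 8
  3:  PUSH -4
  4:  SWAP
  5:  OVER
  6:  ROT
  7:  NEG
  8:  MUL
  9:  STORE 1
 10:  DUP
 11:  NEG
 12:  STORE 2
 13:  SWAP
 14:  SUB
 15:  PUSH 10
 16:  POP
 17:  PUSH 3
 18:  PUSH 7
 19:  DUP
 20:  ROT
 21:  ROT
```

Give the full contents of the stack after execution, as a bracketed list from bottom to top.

PUSH 6  : [6]
PUSH 8  : [6, 8]
PUSH -4 : [6, 8, -4]
SWAP    : [6, -4, 8]
OVER    : [6, -4, 8, -4]
ROT     : [6, 8, -4, -4]
NEG     : [6, 8, -4, 4]
MUL     : [6, 8, -16]
STORE 1 : [6, 8]
DUP     : [6, 8, 8]
NEG     : [6, 8, -8]
STORE 2 : [6, 8]
SWAP    : [8, 6]
SUB     : [2]
PUSH 10 : [2, 10]
POP     : [2]
PUSH 3  : [2, 3]
PUSH 7  : [2, 3, 7]
DUP     : [2, 3, 7, 7]
ROT     : [2, 7, 7, 3]
ROT     : [2, 7, 3, 7]

[2, 7, 3, 7]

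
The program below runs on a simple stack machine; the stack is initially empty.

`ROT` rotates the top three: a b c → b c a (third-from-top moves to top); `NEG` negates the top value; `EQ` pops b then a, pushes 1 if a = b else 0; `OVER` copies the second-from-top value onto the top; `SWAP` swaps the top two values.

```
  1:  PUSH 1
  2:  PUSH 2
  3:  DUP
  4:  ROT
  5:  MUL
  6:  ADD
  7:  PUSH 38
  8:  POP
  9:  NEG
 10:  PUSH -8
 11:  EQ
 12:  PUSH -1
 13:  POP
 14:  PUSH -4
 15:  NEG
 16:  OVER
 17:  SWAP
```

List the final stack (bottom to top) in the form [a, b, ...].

PUSH 1  → 1
PUSH 2  → 1 2
DUP     → 1 2 2
ROT     → 2 2 1
MUL     → 2 2
ADD     → 4
PUSH 38 → 4 38
POP     → 4
NEG     → -4
PUSH -8 → -4 -8
EQ      → 0
PUSH -1 → 0 -1
POP     → 0
PUSH -4 → 0 -4
NEG     → 0 4
OVER    → 0 4 0
SWAP    → 0 0 4

[0, 0, 4]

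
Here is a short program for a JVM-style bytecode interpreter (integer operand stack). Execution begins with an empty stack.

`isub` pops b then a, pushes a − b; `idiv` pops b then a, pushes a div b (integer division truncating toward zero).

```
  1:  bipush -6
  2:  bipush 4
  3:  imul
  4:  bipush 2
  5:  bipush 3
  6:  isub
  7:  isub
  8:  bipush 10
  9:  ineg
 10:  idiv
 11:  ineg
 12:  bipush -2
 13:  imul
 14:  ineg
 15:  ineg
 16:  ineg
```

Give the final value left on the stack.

-4

bipush -6 -> -6
bipush 4  -> -6 4
imul      -> -24
bipush 2  -> -24 2
bipush 3  -> -24 2 3
isub      -> -24 -1
isub      -> -23
bipush 10 -> -23 10
ineg      -> -23 -10
idiv      -> 2
ineg      -> -2
bipush -2 -> -2 -2
imul      -> 4
ineg      -> -4
ineg      -> 4
ineg      -> -4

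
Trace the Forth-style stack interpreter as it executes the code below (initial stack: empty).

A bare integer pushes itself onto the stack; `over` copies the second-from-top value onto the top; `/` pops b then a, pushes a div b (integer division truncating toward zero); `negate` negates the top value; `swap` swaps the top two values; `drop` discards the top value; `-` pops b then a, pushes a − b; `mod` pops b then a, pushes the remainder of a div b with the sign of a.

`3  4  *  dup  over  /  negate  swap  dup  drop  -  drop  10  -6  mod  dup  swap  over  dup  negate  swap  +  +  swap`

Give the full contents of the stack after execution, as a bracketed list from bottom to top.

3      → [3]
4      → [3, 4]
*      → [12]
dup    → [12, 12]
over   → [12, 12, 12]
/      → [12, 1]
negate → [12, -1]
swap   → [-1, 12]
dup    → [-1, 12, 12]
drop   → [-1, 12]
-      → [-13]
drop   → []
10     → [10]
-6     → [10, -6]
mod    → [4]
dup    → [4, 4]
swap   → [4, 4]
over   → [4, 4, 4]
dup    → [4, 4, 4, 4]
negate → [4, 4, 4, -4]
swap   → [4, 4, -4, 4]
+      → [4, 4, 0]
+      → [4, 4]
swap   → [4, 4]

[4, 4]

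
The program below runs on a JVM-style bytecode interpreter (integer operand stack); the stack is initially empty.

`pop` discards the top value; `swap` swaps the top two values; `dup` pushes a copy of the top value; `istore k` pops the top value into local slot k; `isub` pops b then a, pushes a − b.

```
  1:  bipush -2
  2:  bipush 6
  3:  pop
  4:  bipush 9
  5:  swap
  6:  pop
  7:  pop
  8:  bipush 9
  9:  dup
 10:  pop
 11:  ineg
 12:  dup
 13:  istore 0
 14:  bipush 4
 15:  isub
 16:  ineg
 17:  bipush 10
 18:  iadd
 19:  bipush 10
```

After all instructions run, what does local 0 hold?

-9

bipush -2  [-2]
bipush 6   [-2, 6]
pop        [-2]
bipush 9   [-2, 9]
swap       [9, -2]
pop        [9]
pop        []
bipush 9   [9]
dup        [9, 9]
pop        [9]
ineg       [-9]
dup        [-9, -9]
istore 0   [-9]
bipush 4   [-9, 4]
isub       [-13]
ineg       [13]
bipush 10  [13, 10]
iadd       [23]
bipush 10  [23, 10]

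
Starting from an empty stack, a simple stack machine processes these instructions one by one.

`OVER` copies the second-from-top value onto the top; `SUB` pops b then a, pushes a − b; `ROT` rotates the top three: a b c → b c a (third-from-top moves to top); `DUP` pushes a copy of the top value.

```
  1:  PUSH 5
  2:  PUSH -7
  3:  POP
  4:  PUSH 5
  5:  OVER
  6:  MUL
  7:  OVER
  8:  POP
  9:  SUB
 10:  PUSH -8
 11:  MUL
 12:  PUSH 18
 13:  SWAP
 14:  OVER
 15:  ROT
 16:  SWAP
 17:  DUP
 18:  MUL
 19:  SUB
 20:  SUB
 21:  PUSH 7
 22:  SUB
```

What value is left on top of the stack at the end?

459

PUSH 5  -> 5
PUSH -7 -> 5 -7
POP     -> 5
PUSH 5  -> 5 5
OVER    -> 5 5 5
MUL     -> 5 25
OVER    -> 5 25 5
POP     -> 5 25
SUB     -> -20
PUSH -8 -> -20 -8
MUL     -> 160
PUSH 18 -> 160 18
SWAP    -> 18 160
OVER    -> 18 160 18
ROT     -> 160 18 18
SWAP    -> 160 18 18
DUP     -> 160 18 18 18
MUL     -> 160 18 324
SUB     -> 160 -306
SUB     -> 466
PUSH 7  -> 466 7
SUB     -> 459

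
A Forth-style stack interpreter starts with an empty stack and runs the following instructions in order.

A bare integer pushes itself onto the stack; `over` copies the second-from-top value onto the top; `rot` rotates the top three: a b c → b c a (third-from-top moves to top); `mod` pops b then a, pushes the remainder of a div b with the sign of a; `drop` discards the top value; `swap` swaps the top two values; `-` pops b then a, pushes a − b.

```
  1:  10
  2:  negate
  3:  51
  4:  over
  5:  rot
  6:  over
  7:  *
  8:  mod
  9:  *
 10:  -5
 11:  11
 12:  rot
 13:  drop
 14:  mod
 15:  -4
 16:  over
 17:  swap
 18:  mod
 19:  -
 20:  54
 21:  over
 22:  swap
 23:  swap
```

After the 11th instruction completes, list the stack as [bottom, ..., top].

10     : 10
negate : -10
51     : -10 51
over   : -10 51 -10
rot    : 51 -10 -10
over   : 51 -10 -10 -10
*      : 51 -10 100
mod    : 51 -10
*      : -510
-5     : -510 -5
11     : -510 -5 11

[-510, -5, 11]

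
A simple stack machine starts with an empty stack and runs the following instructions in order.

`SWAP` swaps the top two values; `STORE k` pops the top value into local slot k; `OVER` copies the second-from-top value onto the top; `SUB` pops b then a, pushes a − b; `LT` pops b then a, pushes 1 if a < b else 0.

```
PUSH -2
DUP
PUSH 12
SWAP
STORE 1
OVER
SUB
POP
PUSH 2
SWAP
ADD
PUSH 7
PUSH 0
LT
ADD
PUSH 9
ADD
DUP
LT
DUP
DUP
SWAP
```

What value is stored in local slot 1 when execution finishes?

-2

PUSH -2 -> [-2]
DUP     -> [-2, -2]
PUSH 12 -> [-2, -2, 12]
SWAP    -> [-2, 12, -2]
STORE 1 -> [-2, 12]
OVER    -> [-2, 12, -2]
SUB     -> [-2, 14]
POP     -> [-2]
PUSH 2  -> [-2, 2]
SWAP    -> [2, -2]
ADD     -> [0]
PUSH 7  -> [0, 7]
PUSH 0  -> [0, 7, 0]
LT      -> [0, 0]
ADD     -> [0]
PUSH 9  -> [0, 9]
ADD     -> [9]
DUP     -> [9, 9]
LT      -> [0]
DUP     -> [0, 0]
DUP     -> [0, 0, 0]
SWAP    -> [0, 0, 0]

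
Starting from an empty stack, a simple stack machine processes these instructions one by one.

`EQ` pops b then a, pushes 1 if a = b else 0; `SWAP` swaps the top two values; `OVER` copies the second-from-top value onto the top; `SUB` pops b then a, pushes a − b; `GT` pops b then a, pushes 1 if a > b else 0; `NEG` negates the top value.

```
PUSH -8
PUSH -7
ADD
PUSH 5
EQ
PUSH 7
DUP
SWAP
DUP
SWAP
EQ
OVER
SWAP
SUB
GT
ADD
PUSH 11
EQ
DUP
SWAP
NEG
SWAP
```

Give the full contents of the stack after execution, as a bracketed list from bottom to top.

[0, 0]

PUSH -8 -> [-8]
PUSH -7 -> [-8, -7]
ADD     -> [-15]
PUSH 5  -> [-15, 5]
EQ      -> [0]
PUSH 7  -> [0, 7]
DUP     -> [0, 7, 7]
SWAP    -> [0, 7, 7]
DUP     -> [0, 7, 7, 7]
SWAP    -> [0, 7, 7, 7]
EQ      -> [0, 7, 1]
OVER    -> [0, 7, 1, 7]
SWAP    -> [0, 7, 7, 1]
SUB     -> [0, 7, 6]
GT      -> [0, 1]
ADD     -> [1]
PUSH 11 -> [1, 11]
EQ      -> [0]
DUP     -> [0, 0]
SWAP    -> [0, 0]
NEG     -> [0, 0]
SWAP    -> [0, 0]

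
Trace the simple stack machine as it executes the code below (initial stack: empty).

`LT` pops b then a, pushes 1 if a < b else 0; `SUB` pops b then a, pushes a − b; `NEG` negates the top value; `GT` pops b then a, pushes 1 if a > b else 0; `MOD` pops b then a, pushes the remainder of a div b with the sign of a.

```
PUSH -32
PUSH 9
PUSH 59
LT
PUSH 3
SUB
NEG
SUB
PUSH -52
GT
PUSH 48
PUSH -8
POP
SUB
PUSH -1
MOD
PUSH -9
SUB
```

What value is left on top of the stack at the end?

9

PUSH -32 → [-32]
PUSH 9   → [-32, 9]
PUSH 59  → [-32, 9, 59]
LT       → [-32, 1]
PUSH 3   → [-32, 1, 3]
SUB      → [-32, -2]
NEG      → [-32, 2]
SUB      → [-34]
PUSH -52 → [-34, -52]
GT       → [1]
PUSH 48  → [1, 48]
PUSH -8  → [1, 48, -8]
POP      → [1, 48]
SUB      → [-47]
PUSH -1  → [-47, -1]
MOD      → [0]
PUSH -9  → [0, -9]
SUB      → [9]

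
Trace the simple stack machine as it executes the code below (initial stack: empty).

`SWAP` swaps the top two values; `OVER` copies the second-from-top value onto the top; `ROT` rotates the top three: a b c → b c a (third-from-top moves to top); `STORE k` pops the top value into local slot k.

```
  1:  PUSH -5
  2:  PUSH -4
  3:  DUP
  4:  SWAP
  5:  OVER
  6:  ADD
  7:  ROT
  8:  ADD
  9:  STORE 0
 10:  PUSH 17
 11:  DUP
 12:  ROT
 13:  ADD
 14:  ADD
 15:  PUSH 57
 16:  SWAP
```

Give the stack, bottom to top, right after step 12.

[17, 17, -4]

PUSH -5 -> -5
PUSH -4 -> -5 -4
DUP     -> -5 -4 -4
SWAP    -> -5 -4 -4
OVER    -> -5 -4 -4 -4
ADD     -> -5 -4 -8
ROT     -> -4 -8 -5
ADD     -> -4 -13
STORE 0 -> -4
PUSH 17 -> -4 17
DUP     -> -4 17 17
ROT     -> 17 17 -4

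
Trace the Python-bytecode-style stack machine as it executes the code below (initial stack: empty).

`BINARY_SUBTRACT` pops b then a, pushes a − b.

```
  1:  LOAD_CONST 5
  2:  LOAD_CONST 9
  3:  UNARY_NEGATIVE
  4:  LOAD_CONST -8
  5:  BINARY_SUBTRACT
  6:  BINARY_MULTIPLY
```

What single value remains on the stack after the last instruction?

-5

LOAD_CONST 5    -> 5
LOAD_CONST 9    -> 5 9
UNARY_NEGATIVE  -> 5 -9
LOAD_CONST -8   -> 5 -9 -8
BINARY_SUBTRACT -> 5 -1
BINARY_MULTIPLY -> -5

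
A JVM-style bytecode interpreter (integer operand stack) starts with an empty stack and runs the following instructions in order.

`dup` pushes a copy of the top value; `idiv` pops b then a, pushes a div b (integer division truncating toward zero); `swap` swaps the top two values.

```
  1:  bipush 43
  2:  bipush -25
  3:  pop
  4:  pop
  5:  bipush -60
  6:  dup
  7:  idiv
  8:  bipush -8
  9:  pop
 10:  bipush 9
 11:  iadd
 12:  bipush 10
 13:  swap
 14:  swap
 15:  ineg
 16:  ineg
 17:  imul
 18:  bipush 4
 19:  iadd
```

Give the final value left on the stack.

104

bipush 43   [43]
bipush -25  [43, -25]
pop         [43]
pop         []
bipush -60  [-60]
dup         [-60, -60]
idiv        [1]
bipush -8   [1, -8]
pop         [1]
bipush 9    [1, 9]
iadd        [10]
bipush 10   [10, 10]
swap        [10, 10]
swap        [10, 10]
ineg        [10, -10]
ineg        [10, 10]
imul        [100]
bipush 4    [100, 4]
iadd        [104]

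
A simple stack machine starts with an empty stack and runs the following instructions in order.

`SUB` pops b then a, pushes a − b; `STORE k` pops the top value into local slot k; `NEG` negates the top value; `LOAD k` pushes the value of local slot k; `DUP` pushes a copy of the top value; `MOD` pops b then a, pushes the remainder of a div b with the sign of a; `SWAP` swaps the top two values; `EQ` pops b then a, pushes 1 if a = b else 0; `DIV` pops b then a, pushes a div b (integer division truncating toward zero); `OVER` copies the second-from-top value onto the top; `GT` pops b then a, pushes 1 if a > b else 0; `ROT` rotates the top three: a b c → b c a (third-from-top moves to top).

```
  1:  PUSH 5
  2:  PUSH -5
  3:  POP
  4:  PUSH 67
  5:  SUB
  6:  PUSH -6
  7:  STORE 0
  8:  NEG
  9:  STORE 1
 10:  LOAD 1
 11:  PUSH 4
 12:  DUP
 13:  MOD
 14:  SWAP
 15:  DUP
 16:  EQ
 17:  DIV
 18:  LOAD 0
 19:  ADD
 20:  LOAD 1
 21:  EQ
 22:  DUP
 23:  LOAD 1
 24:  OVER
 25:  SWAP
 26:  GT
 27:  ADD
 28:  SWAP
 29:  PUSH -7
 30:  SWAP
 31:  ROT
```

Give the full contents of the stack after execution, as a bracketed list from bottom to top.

PUSH 5  → 5
PUSH -5 → 5 -5
POP     → 5
PUSH 67 → 5 67
SUB     → -62
PUSH -6 → -62 -6
STORE 0 → -62
NEG     → 62
STORE 1 → (empty)
LOAD 1  → 62
PUSH 4  → 62 4
DUP     → 62 4 4
MOD     → 62 0
SWAP    → 0 62
DUP     → 0 62 62
EQ      → 0 1
DIV     → 0
LOAD 0  → 0 -6
ADD     → -6
LOAD 1  → -6 62
EQ      → 0
DUP     → 0 0
LOAD 1  → 0 0 62
OVER    → 0 0 62 0
SWAP    → 0 0 0 62
GT      → 0 0 0
ADD     → 0 0
SWAP    → 0 0
PUSH -7 → 0 0 -7
SWAP    → 0 -7 0
ROT     → -7 0 0

[-7, 0, 0]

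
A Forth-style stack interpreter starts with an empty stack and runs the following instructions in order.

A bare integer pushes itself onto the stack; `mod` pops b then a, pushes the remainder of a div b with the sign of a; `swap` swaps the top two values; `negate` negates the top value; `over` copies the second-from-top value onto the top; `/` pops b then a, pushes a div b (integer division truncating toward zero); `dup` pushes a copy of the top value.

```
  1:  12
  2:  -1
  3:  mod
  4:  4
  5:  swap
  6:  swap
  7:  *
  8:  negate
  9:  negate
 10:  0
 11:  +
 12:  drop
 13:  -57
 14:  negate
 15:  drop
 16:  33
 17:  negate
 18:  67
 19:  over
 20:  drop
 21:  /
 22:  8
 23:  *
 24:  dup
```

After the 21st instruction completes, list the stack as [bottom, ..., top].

[0]

12     -> [12]
-1     -> [12, -1]
mod    -> [0]
4      -> [0, 4]
swap   -> [4, 0]
swap   -> [0, 4]
*      -> [0]
negate -> [0]
negate -> [0]
0      -> [0, 0]
+      -> [0]
drop   -> []
-57    -> [-57]
negate -> [57]
drop   -> []
33     -> [33]
negate -> [-33]
67     -> [-33, 67]
over   -> [-33, 67, -33]
drop   -> [-33, 67]
/      -> [0]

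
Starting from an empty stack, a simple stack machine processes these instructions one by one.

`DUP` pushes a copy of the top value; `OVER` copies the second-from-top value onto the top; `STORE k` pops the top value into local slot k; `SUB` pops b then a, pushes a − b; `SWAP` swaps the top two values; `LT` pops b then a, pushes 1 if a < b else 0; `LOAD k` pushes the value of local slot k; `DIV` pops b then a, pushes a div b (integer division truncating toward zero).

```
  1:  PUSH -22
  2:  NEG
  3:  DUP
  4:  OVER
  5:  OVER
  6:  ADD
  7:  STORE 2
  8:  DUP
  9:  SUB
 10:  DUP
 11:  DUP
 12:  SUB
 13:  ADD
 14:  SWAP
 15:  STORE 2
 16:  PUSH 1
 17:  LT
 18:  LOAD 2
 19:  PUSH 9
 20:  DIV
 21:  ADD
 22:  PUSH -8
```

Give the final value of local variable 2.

22

PUSH -22 → [-22]
NEG      → [22]
DUP      → [22, 22]
OVER     → [22, 22, 22]
OVER     → [22, 22, 22, 22]
ADD      → [22, 22, 44]
STORE 2  → [22, 22]
DUP      → [22, 22, 22]
SUB      → [22, 0]
DUP      → [22, 0, 0]
DUP      → [22, 0, 0, 0]
SUB      → [22, 0, 0]
ADD      → [22, 0]
SWAP     → [0, 22]
STORE 2  → [0]
PUSH 1   → [0, 1]
LT       → [1]
LOAD 2   → [1, 22]
PUSH 9   → [1, 22, 9]
DIV      → [1, 2]
ADD      → [3]
PUSH -8  → [3, -8]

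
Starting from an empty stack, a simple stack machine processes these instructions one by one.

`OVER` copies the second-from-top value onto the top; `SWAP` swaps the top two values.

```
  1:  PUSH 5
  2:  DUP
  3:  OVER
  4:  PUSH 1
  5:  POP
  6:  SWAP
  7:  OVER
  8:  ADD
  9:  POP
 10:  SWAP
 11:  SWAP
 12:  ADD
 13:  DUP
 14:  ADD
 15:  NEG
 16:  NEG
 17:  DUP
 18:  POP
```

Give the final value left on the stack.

PUSH 5 → [5]
DUP    → [5, 5]
OVER   → [5, 5, 5]
PUSH 1 → [5, 5, 5, 1]
POP    → [5, 5, 5]
SWAP   → [5, 5, 5]
OVER   → [5, 5, 5, 5]
ADD    → [5, 5, 10]
POP    → [5, 5]
SWAP   → [5, 5]
SWAP   → [5, 5]
ADD    → [10]
DUP    → [10, 10]
ADD    → [20]
NEG    → [-20]
NEG    → [20]
DUP    → [20, 20]
POP    → [20]

20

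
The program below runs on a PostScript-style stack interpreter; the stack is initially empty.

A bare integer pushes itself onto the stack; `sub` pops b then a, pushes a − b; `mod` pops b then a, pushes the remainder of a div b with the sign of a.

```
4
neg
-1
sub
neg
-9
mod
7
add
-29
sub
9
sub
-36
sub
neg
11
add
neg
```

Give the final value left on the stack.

4   → 4
neg → -4
-1  → -4 -1
sub → -3
neg → 3
-9  → 3 -9
mod → 3
7   → 3 7
add → 10
-29 → 10 -29
sub → 39
9   → 39 9
sub → 30
-36 → 30 -36
sub → 66
neg → -66
11  → -66 11
add → -55
neg → 55

55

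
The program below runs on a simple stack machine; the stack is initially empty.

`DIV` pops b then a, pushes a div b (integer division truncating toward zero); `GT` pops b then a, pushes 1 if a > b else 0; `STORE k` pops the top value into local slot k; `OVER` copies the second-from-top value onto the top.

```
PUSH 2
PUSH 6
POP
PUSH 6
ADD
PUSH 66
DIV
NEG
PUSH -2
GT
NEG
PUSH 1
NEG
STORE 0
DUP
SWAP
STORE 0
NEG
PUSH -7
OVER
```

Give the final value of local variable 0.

PUSH 2  → [2]
PUSH 6  → [2, 6]
POP     → [2]
PUSH 6  → [2, 6]
ADD     → [8]
PUSH 66 → [8, 66]
DIV     → [0]
NEG     → [0]
PUSH -2 → [0, -2]
GT      → [1]
NEG     → [-1]
PUSH 1  → [-1, 1]
NEG     → [-1, -1]
STORE 0 → [-1]
DUP     → [-1, -1]
SWAP    → [-1, -1]
STORE 0 → [-1]
NEG     → [1]
PUSH -7 → [1, -7]
OVER    → [1, -7, 1]

-1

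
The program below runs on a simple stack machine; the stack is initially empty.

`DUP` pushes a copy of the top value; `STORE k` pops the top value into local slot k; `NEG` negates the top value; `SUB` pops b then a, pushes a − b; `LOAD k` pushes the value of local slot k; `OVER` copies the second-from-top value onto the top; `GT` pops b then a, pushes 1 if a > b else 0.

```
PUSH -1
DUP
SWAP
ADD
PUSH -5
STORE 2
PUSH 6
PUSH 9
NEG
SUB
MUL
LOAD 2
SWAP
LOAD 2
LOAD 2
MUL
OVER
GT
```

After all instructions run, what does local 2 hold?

PUSH -1  [-1]
DUP      [-1, -1]
SWAP     [-1, -1]
ADD      [-2]
PUSH -5  [-2, -5]
STORE 2  [-2]
PUSH 6   [-2, 6]
PUSH 9   [-2, 6, 9]
NEG      [-2, 6, -9]
SUB      [-2, 15]
MUL      [-30]
LOAD 2   [-30, -5]
SWAP     [-5, -30]
LOAD 2   [-5, -30, -5]
LOAD 2   [-5, -30, -5, -5]
MUL      [-5, -30, 25]
OVER     [-5, -30, 25, -30]
GT       [-5, -30, 1]

-5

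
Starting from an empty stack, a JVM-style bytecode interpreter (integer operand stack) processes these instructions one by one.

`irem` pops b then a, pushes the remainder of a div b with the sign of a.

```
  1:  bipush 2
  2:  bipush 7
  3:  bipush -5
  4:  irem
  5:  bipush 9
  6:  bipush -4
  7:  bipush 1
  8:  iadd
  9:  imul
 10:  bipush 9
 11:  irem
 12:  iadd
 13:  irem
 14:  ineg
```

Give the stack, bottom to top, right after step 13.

[0]

bipush 2   2
bipush 7   2 7
bipush -5  2 7 -5
irem       2 2
bipush 9   2 2 9
bipush -4  2 2 9 -4
bipush 1   2 2 9 -4 1
iadd       2 2 9 -3
imul       2 2 -27
bipush 9   2 2 -27 9
irem       2 2 0
iadd       2 2
irem       0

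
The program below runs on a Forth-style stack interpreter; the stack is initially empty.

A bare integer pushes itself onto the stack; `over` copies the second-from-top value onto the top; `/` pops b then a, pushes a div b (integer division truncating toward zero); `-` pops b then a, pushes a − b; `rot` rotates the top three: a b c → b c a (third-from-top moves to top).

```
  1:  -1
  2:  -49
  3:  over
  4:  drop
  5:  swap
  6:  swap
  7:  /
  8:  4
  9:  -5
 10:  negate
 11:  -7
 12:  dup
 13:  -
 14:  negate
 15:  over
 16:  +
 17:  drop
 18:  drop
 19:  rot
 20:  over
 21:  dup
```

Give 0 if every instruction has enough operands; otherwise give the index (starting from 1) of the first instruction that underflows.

19

-1     → -1
-49    → -1 -49
over   → -1 -49 -1
drop   → -1 -49
swap   → -49 -1
swap   → -1 -49
/      → 0
4      → 0 4
-5     → 0 4 -5
negate → 0 4 5
-7     → 0 4 5 -7
dup    → 0 4 5 -7 -7
-      → 0 4 5 0
negate → 0 4 5 0
over   → 0 4 5 0 5
+      → 0 4 5 5
drop   → 0 4 5
drop   → 0 4
rot  — needs 3 operands, stack has 2 → underflow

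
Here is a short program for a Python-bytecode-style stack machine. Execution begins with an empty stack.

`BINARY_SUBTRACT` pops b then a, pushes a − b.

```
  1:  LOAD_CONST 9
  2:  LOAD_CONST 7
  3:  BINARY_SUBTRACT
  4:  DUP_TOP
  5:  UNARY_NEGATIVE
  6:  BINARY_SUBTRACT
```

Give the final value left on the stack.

4

LOAD_CONST 9    -> 9
LOAD_CONST 7    -> 9 7
BINARY_SUBTRACT -> 2
DUP_TOP         -> 2 2
UNARY_NEGATIVE  -> 2 -2
BINARY_SUBTRACT -> 4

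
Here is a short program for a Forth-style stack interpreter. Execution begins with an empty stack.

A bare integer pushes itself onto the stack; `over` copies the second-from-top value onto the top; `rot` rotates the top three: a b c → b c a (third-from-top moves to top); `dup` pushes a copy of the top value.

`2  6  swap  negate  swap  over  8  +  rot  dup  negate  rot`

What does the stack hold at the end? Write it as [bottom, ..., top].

2      → 2
6      → 2 6
swap   → 6 2
negate → 6 -2
swap   → -2 6
over   → -2 6 -2
8      → -2 6 -2 8
+      → -2 6 6
rot    → 6 6 -2
dup    → 6 6 -2 -2
negate → 6 6 -2 2
rot    → 6 -2 2 6

[6, -2, 2, 6]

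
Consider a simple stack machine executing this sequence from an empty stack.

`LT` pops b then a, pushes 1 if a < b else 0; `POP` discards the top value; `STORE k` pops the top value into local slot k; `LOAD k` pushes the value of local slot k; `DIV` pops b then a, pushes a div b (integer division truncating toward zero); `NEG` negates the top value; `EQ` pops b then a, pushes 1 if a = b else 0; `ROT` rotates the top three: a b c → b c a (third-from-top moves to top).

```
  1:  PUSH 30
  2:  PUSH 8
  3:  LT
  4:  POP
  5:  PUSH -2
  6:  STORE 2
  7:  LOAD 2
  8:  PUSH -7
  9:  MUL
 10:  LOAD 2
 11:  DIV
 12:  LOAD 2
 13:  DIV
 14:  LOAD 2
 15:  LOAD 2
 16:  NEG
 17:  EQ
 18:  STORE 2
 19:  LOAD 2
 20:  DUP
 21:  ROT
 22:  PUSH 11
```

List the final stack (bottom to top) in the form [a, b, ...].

PUSH 30 → 30
PUSH 8  → 30 8
LT      → 0
POP     → (empty)
PUSH -2 → -2
STORE 2 → (empty)
LOAD 2  → -2
PUSH -7 → -2 -7
MUL     → 14
LOAD 2  → 14 -2
DIV     → -7
LOAD 2  → -7 -2
DIV     → 3
LOAD 2  → 3 -2
LOAD 2  → 3 -2 -2
NEG     → 3 -2 2
EQ      → 3 0
STORE 2 → 3
LOAD 2  → 3 0
DUP     → 3 0 0
ROT     → 0 0 3
PUSH 11 → 0 0 3 11

[0, 0, 3, 11]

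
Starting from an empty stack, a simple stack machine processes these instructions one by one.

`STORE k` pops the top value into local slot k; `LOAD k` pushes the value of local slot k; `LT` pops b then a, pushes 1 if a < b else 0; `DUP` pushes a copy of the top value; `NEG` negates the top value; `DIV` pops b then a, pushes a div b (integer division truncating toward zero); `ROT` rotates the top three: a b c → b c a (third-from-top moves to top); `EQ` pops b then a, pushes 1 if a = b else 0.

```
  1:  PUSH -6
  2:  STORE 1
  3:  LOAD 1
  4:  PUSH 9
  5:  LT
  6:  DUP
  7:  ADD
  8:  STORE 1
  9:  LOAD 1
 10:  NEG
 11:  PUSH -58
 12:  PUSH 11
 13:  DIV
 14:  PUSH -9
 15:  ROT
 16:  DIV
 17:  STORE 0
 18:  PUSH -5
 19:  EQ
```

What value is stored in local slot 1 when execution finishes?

PUSH -6   -6
STORE 1   (empty)
LOAD 1    -6
PUSH 9    -6 9
LT        1
DUP       1 1
ADD       2
STORE 1   (empty)
LOAD 1    2
NEG       -2
PUSH -58  -2 -58
PUSH 11   -2 -58 11
DIV       -2 -5
PUSH -9   -2 -5 -9
ROT       -5 -9 -2
DIV       -5 4
STORE 0   -5
PUSH -5   -5 -5
EQ        1

2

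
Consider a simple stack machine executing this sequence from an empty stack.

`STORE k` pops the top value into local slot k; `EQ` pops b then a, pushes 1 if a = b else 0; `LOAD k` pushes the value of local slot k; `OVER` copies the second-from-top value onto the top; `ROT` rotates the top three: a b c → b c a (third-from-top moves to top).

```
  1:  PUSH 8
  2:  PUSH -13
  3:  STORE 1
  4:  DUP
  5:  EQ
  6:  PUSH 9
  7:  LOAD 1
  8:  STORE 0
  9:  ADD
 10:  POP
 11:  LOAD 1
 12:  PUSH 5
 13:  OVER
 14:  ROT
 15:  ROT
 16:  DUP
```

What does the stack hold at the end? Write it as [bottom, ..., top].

PUSH 8   : [8]
PUSH -13 : [8, -13]
STORE 1  : [8]
DUP      : [8, 8]
EQ       : [1]
PUSH 9   : [1, 9]
LOAD 1   : [1, 9, -13]
STORE 0  : [1, 9]
ADD      : [10]
POP      : []
LOAD 1   : [-13]
PUSH 5   : [-13, 5]
OVER     : [-13, 5, -13]
ROT      : [5, -13, -13]
ROT      : [-13, -13, 5]
DUP      : [-13, -13, 5, 5]

[-13, -13, 5, 5]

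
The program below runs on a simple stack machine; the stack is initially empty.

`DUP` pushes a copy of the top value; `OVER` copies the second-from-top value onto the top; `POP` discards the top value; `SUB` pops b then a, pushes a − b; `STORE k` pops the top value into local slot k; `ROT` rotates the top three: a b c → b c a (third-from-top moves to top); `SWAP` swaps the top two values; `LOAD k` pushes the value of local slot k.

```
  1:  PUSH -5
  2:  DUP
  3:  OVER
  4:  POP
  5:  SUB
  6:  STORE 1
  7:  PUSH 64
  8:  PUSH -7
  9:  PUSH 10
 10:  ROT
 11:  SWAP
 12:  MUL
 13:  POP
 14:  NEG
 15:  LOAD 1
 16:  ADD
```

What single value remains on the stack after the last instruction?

PUSH -5 -> [-5]
DUP     -> [-5, -5]
OVER    -> [-5, -5, -5]
POP     -> [-5, -5]
SUB     -> [0]
STORE 1 -> []
PUSH 64 -> [64]
PUSH -7 -> [64, -7]
PUSH 10 -> [64, -7, 10]
ROT     -> [-7, 10, 64]
SWAP    -> [-7, 64, 10]
MUL     -> [-7, 640]
POP     -> [-7]
NEG     -> [7]
LOAD 1  -> [7, 0]
ADD     -> [7]

7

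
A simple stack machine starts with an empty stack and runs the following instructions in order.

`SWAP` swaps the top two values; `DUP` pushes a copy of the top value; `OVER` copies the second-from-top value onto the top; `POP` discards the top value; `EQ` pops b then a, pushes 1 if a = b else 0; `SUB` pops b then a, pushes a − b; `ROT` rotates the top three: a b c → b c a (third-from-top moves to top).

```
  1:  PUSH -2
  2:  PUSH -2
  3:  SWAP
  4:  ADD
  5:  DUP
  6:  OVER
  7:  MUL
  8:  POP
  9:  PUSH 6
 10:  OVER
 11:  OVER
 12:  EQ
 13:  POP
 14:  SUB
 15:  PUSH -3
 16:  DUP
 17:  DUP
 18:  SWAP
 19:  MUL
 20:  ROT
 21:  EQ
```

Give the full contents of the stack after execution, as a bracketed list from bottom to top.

[-3, 0]

PUSH -2 → -2
PUSH -2 → -2 -2
SWAP    → -2 -2
ADD     → -4
DUP     → -4 -4
OVER    → -4 -4 -4
MUL     → -4 16
POP     → -4
PUSH 6  → -4 6
OVER    → -4 6 -4
OVER    → -4 6 -4 6
EQ      → -4 6 0
POP     → -4 6
SUB     → -10
PUSH -3 → -10 -3
DUP     → -10 -3 -3
DUP     → -10 -3 -3 -3
SWAP    → -10 -3 -3 -3
MUL     → -10 -3 9
ROT     → -3 9 -10
EQ      → -3 0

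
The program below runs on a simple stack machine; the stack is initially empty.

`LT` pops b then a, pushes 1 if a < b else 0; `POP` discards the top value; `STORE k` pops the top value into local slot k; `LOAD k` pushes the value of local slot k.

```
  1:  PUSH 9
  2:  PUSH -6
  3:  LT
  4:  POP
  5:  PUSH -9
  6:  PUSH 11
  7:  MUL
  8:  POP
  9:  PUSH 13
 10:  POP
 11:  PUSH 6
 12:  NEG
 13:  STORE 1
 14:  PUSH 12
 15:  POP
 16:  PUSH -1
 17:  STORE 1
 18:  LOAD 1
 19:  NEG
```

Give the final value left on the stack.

PUSH 9  : [9]
PUSH -6 : [9, -6]
LT      : [0]
POP     : []
PUSH -9 : [-9]
PUSH 11 : [-9, 11]
MUL     : [-99]
POP     : []
PUSH 13 : [13]
POP     : []
PUSH 6  : [6]
NEG     : [-6]
STORE 1 : []
PUSH 12 : [12]
POP     : []
PUSH -1 : [-1]
STORE 1 : []
LOAD 1  : [-1]
NEG     : [1]

1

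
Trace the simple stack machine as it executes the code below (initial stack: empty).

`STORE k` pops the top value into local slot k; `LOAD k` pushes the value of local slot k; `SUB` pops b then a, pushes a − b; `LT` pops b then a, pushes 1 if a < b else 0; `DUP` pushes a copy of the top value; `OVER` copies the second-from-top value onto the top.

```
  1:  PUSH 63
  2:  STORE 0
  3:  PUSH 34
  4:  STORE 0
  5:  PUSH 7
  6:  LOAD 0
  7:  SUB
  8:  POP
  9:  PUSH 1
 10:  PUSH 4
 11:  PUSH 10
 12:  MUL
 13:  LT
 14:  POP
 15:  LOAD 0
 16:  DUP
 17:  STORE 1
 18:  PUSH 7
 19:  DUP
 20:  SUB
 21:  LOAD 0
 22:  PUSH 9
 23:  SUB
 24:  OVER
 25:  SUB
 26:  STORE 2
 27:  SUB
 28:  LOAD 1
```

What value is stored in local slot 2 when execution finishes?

25

PUSH 63 : 63
STORE 0 : (empty)
PUSH 34 : 34
STORE 0 : (empty)
PUSH 7  : 7
LOAD 0  : 7 34
SUB     : -27
POP     : (empty)
PUSH 1  : 1
PUSH 4  : 1 4
PUSH 10 : 1 4 10
MUL     : 1 40
LT      : 1
POP     : (empty)
LOAD 0  : 34
DUP     : 34 34
STORE 1 : 34
PUSH 7  : 34 7
DUP     : 34 7 7
SUB     : 34 0
LOAD 0  : 34 0 34
PUSH 9  : 34 0 34 9
SUB     : 34 0 25
OVER    : 34 0 25 0
SUB     : 34 0 25
STORE 2 : 34 0
SUB     : 34
LOAD 1  : 34 34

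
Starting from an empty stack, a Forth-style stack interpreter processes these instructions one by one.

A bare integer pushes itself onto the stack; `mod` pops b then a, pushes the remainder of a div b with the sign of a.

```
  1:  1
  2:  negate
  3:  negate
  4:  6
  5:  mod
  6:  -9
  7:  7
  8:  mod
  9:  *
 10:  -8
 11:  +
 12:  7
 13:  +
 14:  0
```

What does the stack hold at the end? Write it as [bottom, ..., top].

[-3, 0]

1      -> 1
negate -> -1
negate -> 1
6      -> 1 6
mod    -> 1
-9     -> 1 -9
7      -> 1 -9 7
mod    -> 1 -2
*      -> -2
-8     -> -2 -8
+      -> -10
7      -> -10 7
+      -> -3
0      -> -3 0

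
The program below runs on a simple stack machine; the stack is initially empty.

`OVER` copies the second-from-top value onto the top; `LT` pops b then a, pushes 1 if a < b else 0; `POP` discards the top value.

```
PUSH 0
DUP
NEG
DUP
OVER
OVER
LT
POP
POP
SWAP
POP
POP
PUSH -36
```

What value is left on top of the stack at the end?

-36

PUSH 0   → [0]
DUP      → [0, 0]
NEG      → [0, 0]
DUP      → [0, 0, 0]
OVER     → [0, 0, 0, 0]
OVER     → [0, 0, 0, 0, 0]
LT       → [0, 0, 0, 0]
POP      → [0, 0, 0]
POP      → [0, 0]
SWAP     → [0, 0]
POP      → [0]
POP      → []
PUSH -36 → [-36]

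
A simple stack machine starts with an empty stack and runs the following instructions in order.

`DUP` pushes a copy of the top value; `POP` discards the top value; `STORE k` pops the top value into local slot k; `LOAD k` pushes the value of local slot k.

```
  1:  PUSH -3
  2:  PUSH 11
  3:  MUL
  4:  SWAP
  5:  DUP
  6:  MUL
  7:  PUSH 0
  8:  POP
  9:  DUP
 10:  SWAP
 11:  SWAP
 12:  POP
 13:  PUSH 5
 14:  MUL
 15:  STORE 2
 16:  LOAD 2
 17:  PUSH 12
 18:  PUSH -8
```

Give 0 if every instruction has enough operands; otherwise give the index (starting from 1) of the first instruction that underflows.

4

PUSH -3 → [-3]
PUSH 11 → [-3, 11]
MUL     → [-33]
SWAP  — needs 2 operands, stack has 1 → underflow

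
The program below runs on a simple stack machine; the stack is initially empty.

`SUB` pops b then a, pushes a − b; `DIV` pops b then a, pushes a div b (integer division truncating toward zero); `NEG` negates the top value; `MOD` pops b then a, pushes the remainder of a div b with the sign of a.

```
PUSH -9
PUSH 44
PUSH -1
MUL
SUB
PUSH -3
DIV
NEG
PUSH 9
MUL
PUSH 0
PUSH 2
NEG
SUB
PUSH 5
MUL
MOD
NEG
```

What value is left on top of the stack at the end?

PUSH -9  [-9]
PUSH 44  [-9, 44]
PUSH -1  [-9, 44, -1]
MUL      [-9, -44]
SUB      [35]
PUSH -3  [35, -3]
DIV      [-11]
NEG      [11]
PUSH 9   [11, 9]
MUL      [99]
PUSH 0   [99, 0]
PUSH 2   [99, 0, 2]
NEG      [99, 0, -2]
SUB      [99, 2]
PUSH 5   [99, 2, 5]
MUL      [99, 10]
MOD      [9]
NEG      [-9]

-9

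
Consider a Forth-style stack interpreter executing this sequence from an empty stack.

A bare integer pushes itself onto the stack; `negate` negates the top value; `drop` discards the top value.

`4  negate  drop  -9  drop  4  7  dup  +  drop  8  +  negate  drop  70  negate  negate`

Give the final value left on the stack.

4       4
negate  -4
drop    (empty)
-9      -9
drop    (empty)
4       4
7       4 7
dup     4 7 7
+       4 14
drop    4
8       4 8
+       12
negate  -12
drop    (empty)
70      70
negate  -70
negate  70

70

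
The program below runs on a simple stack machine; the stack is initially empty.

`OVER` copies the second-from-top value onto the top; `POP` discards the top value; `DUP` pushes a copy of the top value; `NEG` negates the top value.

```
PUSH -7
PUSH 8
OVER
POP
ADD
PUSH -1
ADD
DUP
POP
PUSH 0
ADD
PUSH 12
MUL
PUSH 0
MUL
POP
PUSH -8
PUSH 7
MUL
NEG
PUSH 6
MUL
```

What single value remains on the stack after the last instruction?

PUSH -7 -> [-7]
PUSH 8  -> [-7, 8]
OVER    -> [-7, 8, -7]
POP     -> [-7, 8]
ADD     -> [1]
PUSH -1 -> [1, -1]
ADD     -> [0]
DUP     -> [0, 0]
POP     -> [0]
PUSH 0  -> [0, 0]
ADD     -> [0]
PUSH 12 -> [0, 12]
MUL     -> [0]
PUSH 0  -> [0, 0]
MUL     -> [0]
POP     -> []
PUSH -8 -> [-8]
PUSH 7  -> [-8, 7]
MUL     -> [-56]
NEG     -> [56]
PUSH 6  -> [56, 6]
MUL     -> [336]

336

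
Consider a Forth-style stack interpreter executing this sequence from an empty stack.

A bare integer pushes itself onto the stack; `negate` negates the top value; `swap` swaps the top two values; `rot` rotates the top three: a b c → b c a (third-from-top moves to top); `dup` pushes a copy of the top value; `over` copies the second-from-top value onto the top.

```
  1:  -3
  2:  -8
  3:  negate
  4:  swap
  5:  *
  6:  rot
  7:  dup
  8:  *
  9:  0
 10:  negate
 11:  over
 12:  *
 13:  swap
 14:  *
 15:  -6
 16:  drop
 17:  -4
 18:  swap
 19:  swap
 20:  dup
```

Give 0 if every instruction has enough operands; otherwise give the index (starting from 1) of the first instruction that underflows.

-3      [-3]
-8      [-3, -8]
negate  [-3, 8]
swap    [8, -3]
*       [-24]
rot  — needs 3 operands, stack has 1 → underflow

6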